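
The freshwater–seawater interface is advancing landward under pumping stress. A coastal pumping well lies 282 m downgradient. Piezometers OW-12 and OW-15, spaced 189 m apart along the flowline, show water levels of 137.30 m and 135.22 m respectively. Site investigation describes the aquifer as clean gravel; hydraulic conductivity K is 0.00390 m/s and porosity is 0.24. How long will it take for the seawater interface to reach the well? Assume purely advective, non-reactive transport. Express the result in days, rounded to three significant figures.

18.3 days

Hydraulic gradient i = (137.30 − 135.22) / 189 = 2.08 / 189 = 0.01101
K = 0.00390 m/s × 86400 s/d = 337.0 m/d
Darcy flux q = K·i = 337.0 × 0.01101 = 3.708 m/d
v = Ki/n = 337.0·0.01101/0.24 = 15.45 m/d
t = L / v = 282 / 15.45 = 18.25 d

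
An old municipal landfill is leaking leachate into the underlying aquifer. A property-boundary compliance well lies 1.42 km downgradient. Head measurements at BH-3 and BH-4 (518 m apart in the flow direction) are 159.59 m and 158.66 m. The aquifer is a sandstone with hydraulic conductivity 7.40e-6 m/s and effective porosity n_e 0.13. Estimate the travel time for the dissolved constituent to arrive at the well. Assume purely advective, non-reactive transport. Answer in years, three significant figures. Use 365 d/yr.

Hydraulic gradient i = (159.59 − 158.66) / 518 = 0.93 / 518 = 0.001795
K = 7.40e-6 m/s × 86400 s/d = 0.6394 m/d
Darcy flux q = K·i = 0.6394 × 0.001795 = 0.001148 m/d
Seepage velocity v = q / n = 0.001148 / 0.13 = 0.008830 m/d
L = 1.42 km = 1420 m
t = L / v = 1420 / 0.008830 = 160800 d
   = 160800 / 365 = 441 yr

441 years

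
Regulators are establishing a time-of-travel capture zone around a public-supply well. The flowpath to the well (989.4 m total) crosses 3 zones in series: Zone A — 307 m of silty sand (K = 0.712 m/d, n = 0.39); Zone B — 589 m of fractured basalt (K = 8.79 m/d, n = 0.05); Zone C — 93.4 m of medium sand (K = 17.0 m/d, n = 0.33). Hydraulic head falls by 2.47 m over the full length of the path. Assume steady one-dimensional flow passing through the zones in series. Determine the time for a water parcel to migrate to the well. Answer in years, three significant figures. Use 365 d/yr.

Steady 1-D flow in series ⇒ the Darcy flux q is identical in every zone and the zone head losses add (resistances L/K in series).
Σ(L/K) = 307/0.712 + 589/8.79 + 93.4/17.0 = 431.2 + 67.01 + 5.494 = 503.7 d
q = ΔH / Σ(L/K) = 2.47 / 503.7 = 0.004904 m/d (same in every zone)
Zone A: v = q/n = 0.004904/0.39 = 0.01257 m/d → t_A = 307/0.01257 = 24420 d
Zone B: v = q/n = 0.004904/0.05 = 0.09808 m/d → t_B = 589/0.09808 = 6005 d
Zone C: v = q/n = 0.004904/0.33 = 0.01486 m/d → t_C = 93.4/0.01486 = 6285 d
Total t = 24420 + 6005 + 6285 = 36710 d
   = 36710 / 365 = 101 yr

101 years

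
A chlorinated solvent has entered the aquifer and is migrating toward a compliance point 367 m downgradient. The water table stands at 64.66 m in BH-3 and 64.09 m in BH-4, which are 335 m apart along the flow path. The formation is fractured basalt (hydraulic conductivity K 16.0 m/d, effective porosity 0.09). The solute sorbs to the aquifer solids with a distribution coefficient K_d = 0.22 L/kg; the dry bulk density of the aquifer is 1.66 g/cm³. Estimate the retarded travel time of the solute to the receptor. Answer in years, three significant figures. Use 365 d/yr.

Hydraulic gradient i = (64.66 − 64.09) / 335 = 0.57 / 335 = 0.001701
Specific discharge q = 16.0 × 0.001701 = 0.02722 m/d
v_s = q/n_e = 0.02722/0.09 = 0.3025 m/d
Retardation R = 1 + ρ_b·K_d/n = 1 + 1.66×0.22/0.09 = 5.058
Contaminant velocity v_c = v/R = 0.3025/5.058 = 0.05981 m/d
t = L/v_c = 367/0.05981 = 6136 d
   = 6136/365 = 16.8 yr

16.8 years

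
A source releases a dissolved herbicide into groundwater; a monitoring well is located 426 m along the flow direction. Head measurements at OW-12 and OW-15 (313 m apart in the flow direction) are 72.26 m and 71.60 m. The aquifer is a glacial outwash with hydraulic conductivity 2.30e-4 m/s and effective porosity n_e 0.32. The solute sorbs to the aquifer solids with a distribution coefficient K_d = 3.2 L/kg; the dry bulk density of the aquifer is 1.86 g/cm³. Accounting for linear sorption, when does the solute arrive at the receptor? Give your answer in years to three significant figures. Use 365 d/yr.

175 years

Hydraulic gradient i = (72.26 − 71.60) / 313 = 0.66 / 313 = 0.002109
K = 2.30e-4 m/s × 86400 s/d = 19.87 m/d
q = Ki = 19.87 × 0.002109 = 0.04190 m/d
Average linear velocity = 0.04190 / 0.32 = 0.1309 m/d
Retardation R = 1 + ρ_b·K_d/n = 1 + 1.86×3.2/0.32 = 19.60
Contaminant velocity v_c = v/R = 0.1309/19.60 = 0.006681 m/d
t = L/v_c = 426/0.006681 = 63760 d
   = 63760/365 = 175 yr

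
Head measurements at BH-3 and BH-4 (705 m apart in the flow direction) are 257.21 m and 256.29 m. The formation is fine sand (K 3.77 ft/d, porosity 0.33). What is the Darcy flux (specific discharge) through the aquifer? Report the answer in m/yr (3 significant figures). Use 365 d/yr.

0.547 m/yr

Hydraulic gradient i = (257.21 − 256.29) / 705 = 0.92 / 705 = 0.001305
K = 3.77 ft/d × 0.3048 = 1.149 m/d
Specific discharge q = 1.149 × 0.001305 = 0.001500 m/d
   = 0.001500 × 365 = 0.547 m/yr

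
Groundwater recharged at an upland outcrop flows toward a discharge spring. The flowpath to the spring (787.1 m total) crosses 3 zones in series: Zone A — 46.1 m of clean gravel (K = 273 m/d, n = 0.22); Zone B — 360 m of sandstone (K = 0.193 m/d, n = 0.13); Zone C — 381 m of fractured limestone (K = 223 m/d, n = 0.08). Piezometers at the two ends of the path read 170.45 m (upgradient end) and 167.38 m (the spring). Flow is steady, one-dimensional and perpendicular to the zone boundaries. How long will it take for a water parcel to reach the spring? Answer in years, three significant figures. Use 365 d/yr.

146 years

Total head drop ΔH = 170.45 − 167.38 = 3.07 m
Continuity: the same q passes through each zone, so ΔH = q·Σ(L_j/K_j) — the zones act as resistances in series.
Σ(L/K) = 46.1/273 + 360/0.193 + 381/223 = 0.1689 + 1865 + 1.709 = 1867 d
q = ΔH / Σ(L/K) = 3.07 / 1867 = 0.001644 m/d (same in every zone)
Zone A: v = q/n = 0.001644/0.22 = 0.007474 m/d → t_A = 46.1/0.007474 = 6168 d
Zone B: v = q/n = 0.001644/0.13 = 0.01265 m/d → t_B = 360/0.01265 = 28460 d
Zone C: v = q/n = 0.001644/0.08 = 0.02055 m/d → t_C = 381/0.02055 = 18540 d
Total t = 6168 + 28460 + 18540 = 53170 d
   = 53170 / 365 = 146 yr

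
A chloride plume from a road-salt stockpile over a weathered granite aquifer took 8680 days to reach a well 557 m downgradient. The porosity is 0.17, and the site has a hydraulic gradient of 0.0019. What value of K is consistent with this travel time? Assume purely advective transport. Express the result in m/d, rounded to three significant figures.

v = L / t = 557 / 8680 = 0.06417 m/d
K = v · n / i = 0.06417 × 0.17 / 0.0019 = 5.74 m/d

5.74 m/d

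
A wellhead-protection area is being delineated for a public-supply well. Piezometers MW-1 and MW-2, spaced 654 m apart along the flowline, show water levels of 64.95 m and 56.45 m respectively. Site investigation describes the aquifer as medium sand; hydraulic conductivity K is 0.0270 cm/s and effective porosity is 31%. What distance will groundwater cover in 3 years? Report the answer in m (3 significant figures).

Hydraulic gradient i = (64.95 − 56.45) / 654 = 8.50 / 654 = 0.01300
K = 0.0270 cm/s × 864 = 23.33 m/d
Specific discharge q = 23.33 × 0.01300 = 0.3032 m/d
Seepage velocity v = q / n = 0.3032 / 0.31 = 0.9780 m/d
T = 3 yr × 365 = 1095 d
L = v × T = 0.9780 × 1095 = 1071 m

1070 m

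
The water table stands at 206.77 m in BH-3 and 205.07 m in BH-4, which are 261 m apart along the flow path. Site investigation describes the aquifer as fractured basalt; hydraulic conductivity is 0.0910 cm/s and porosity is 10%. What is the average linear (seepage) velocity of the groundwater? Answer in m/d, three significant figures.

5.12 m/d

Hydraulic gradient i = (206.77 − 205.07) / 261 = 1.70 / 261 = 0.006513
K = 0.0910 cm/s × 864 = 78.62 m/d
Darcy flux q = K·i = 78.62 × 0.006513 = 0.5121 m/d
Seepage velocity v = q / n = 0.5121 / 0.10 = 5.121 m/d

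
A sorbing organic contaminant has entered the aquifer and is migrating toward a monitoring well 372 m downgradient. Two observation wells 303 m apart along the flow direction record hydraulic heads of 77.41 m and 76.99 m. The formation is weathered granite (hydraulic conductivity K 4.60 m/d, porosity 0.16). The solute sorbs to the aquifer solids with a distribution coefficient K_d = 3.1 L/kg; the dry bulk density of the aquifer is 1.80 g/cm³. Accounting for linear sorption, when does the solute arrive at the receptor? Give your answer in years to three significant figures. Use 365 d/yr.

917 years

Hydraulic gradient i = (77.41 − 76.99) / 303 = 0.42 / 303 = 0.001386
q = Ki = 4.60 × 0.001386 = 0.006376 m/d
Seepage velocity v = q / n = 0.006376 / 0.16 = 0.03985 m/d
Retardation R = 1 + ρ_b·K_d/n = 1 + 1.80×3.1/0.16 = 35.88
Contaminant velocity v_c = v/R = 0.03985/35.88 = 0.001111 m/d
t = L/v_c = 372/0.001111 = 334900 d
   = 334900/365 = 917 yr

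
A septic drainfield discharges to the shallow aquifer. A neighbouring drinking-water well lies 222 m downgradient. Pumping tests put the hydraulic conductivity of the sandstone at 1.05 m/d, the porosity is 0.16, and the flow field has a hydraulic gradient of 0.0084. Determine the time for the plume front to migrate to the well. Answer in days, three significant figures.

4030 days

Specific discharge q = 1.05 × 0.0084 = 0.008820 m/d
Average linear velocity = 0.008820 / 0.16 = 0.05513 m/d
t = L / v = 222 / 0.05513 = 4027 d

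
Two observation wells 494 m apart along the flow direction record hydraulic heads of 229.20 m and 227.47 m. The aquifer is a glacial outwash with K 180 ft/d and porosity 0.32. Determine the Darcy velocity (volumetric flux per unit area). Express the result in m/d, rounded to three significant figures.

0.192 m/d

Hydraulic gradient i = (229.20 − 227.47) / 494 = 1.73 / 494 = 0.003502
K = 180 ft/d × 0.3048 = 54.86 m/d
Darcy flux q = K·i = 54.86 × 0.003502 = 0.1921 m/d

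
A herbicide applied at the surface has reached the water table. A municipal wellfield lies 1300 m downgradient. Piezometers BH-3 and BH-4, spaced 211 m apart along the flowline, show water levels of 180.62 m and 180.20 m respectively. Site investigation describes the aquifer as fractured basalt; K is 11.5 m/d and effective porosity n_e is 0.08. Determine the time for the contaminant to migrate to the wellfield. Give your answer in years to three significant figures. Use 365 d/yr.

Hydraulic gradient i = (180.62 − 180.20) / 211 = 0.42 / 211 = 0.001991
Darcy flux q = K·i = 11.5 × 0.001991 = 0.02289 m/d
Average linear velocity = 0.02289 / 0.08 = 0.2861 m/d
t = L / v = 1300 / 0.2861 = 4543 d
   = 4543 / 365 = 12.4 yr

12.4 years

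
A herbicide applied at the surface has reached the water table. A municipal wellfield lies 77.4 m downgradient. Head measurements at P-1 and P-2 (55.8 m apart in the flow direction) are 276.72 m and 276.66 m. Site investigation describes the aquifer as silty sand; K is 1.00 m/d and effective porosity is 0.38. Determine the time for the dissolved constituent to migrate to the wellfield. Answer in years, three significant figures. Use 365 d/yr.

Hydraulic gradient i = (276.72 − 276.66) / 55.8 = 0.06 / 55.8 = 0.001075
Darcy flux q = K·i = 1.00 × 0.001075 = 0.001075 m/d
Average linear velocity = 0.001075 / 0.38 = 0.002830 m/d
t = L / v = 77.4 / 0.002830 = 27350 d
   = 27350 / 365 = 74.9 yr

74.9 years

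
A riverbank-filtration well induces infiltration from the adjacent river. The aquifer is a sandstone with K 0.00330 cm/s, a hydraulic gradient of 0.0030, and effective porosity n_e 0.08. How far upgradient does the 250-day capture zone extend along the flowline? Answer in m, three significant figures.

K = 0.00330 cm/s × 864 = 2.851 m/d
Specific discharge q = 2.851 × 0.0030 = 0.008554 m/d
Seepage velocity v = q / n = 0.008554 / 0.08 = 0.1069 m/d
L = v × T = 0.1069 × 250 = 26.73 m

26.7 m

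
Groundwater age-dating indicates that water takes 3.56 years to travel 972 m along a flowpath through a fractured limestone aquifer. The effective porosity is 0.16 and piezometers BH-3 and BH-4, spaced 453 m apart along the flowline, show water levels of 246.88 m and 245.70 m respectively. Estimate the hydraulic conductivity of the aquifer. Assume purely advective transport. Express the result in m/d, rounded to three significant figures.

45.9 m/d

Hydraulic gradient i = (246.88 − 245.70) / 453 = 1.18 / 453 = 0.002605
t = 3.56 years = 1299 d
v = L / t = 972 / 1299 = 0.7480 m/d
K = v · n / i = 0.7480 × 0.16 / 0.002605 = 45.9 m/d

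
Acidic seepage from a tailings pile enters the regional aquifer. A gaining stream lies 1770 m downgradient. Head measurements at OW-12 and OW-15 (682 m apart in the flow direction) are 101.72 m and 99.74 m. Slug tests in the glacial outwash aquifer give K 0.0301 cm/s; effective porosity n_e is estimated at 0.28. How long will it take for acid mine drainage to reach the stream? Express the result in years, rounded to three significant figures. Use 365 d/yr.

Hydraulic gradient i = (101.72 − 99.74) / 682 = 1.98 / 682 = 0.002903
K = 0.0301 cm/s × 864 = 26.01 m/d
q = Ki = 26.01 × 0.002903 = 0.07550 m/d
v_s = q/n_e = 0.07550/0.28 = 0.2697 m/d
t = L / v = 1770 / 0.2697 = 6564 d
   = 6564 / 365 = 18.0 yr

18.0 years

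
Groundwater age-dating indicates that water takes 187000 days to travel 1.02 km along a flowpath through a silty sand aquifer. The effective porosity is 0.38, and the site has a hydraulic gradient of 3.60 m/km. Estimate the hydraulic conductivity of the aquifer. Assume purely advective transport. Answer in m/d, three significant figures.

L = 1.02 km = 1020 m
v = L / t = 1020 / 187000 = 0.005455 m/d
K = v · n / i = 0.005455 × 0.38 / 0.0036 = 0.576 m/d

0.576 m/d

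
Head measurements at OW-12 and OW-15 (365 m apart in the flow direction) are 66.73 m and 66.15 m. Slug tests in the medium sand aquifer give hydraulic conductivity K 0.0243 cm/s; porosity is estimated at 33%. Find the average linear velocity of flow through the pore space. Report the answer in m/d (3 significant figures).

0.101 m/d

Hydraulic gradient i = (66.73 − 66.15) / 365 = 0.58 / 365 = 0.001589
K = 0.0243 cm/s × 864 = 21.00 m/d
Specific discharge q = 21.00 × 0.001589 = 0.03336 m/d
v = Ki/n = 21.00·0.001589/0.33 = 0.1011 m/d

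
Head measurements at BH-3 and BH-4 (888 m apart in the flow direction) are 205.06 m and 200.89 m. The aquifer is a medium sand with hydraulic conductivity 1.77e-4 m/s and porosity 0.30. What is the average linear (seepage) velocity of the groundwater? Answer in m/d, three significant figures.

0.239 m/d

Hydraulic gradient i = (205.06 − 200.89) / 888 = 4.17 / 888 = 0.004696
K = 1.77e-4 m/s × 86400 s/d = 15.29 m/d
Specific discharge q = 15.29 × 0.004696 = 0.07181 m/d
v_s = q/n_e = 0.07181/0.30 = 0.2394 m/d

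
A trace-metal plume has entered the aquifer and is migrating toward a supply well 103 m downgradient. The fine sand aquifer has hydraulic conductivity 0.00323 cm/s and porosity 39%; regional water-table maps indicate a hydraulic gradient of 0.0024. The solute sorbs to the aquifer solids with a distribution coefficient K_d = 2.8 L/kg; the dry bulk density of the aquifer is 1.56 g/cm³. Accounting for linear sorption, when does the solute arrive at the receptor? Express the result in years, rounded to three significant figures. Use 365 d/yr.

K = 0.00323 cm/s × 864 = 2.791 m/d
q = Ki = 2.791 × 0.0024 = 0.006698 m/d
Seepage velocity v = q / n = 0.006698 / 0.39 = 0.01717 m/d
Retardation R = 1 + ρ_b·K_d/n = 1 + 1.56×2.8/0.39 = 12.20
Contaminant velocity v_c = v/R = 0.01717/12.20 = 0.001408 m/d
t = L/v_c = 103/0.001408 = 73170 d
   = 73170/365 = 200 yr

200 years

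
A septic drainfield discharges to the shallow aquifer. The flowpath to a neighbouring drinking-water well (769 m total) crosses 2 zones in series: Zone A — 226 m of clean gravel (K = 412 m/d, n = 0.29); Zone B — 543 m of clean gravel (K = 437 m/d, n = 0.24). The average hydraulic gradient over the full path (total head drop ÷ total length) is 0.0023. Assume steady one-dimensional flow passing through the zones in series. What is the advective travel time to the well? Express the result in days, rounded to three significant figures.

Continuity: the same q passes through each zone, so ΔH = q·Σ(L_j/K_j) — the zones act as resistances in series.
Σ(L/K) = 226/412 + 543/437 = 0.5485 + 1.243 = 1.791 d
K_eq = L_total / Σ(L/K) = 769 / 1.791 = 429.3 m/d
q = K_eq · i = 429.3 × 0.0023 = 0.9875 m/d (same in every zone)
Zone A: v = q/n = 0.9875/0.29 = 3.405 m/d → t_A = 226/3.405 = 66.37 d
Zone B: v = q/n = 0.9875/0.24 = 4.115 m/d → t_B = 543/4.115 = 132.0 d
Total t = 66.37 + 132.0 = 198.3 d

198 days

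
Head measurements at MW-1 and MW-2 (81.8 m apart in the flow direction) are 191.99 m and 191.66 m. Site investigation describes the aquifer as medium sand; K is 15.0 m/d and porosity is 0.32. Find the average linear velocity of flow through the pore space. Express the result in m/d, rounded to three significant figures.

Hydraulic gradient i = (191.99 − 191.66) / 81.8 = 0.33 / 81.8 = 0.004034
Specific discharge q = 15.0 × 0.004034 = 0.06051 m/d
v = Ki/n = 15.0·0.004034/0.32 = 0.1891 m/d

0.189 m/d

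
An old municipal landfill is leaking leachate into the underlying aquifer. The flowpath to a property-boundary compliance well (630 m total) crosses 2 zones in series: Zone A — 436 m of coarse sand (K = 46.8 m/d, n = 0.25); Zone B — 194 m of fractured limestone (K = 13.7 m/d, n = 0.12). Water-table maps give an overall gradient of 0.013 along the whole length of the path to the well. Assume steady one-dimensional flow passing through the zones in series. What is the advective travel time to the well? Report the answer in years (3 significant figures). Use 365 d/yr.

1.04 years

Continuity: the same q passes through each zone, so ΔH = q·Σ(L_j/K_j) — the zones act as resistances in series.
Σ(L/K) = 436/46.8 + 194/13.7 = 9.316 + 14.16 = 23.48 d
K_eq = L_total / Σ(L/K) = 630 / 23.48 = 26.83 m/d
q = K_eq · i = 26.83 × 0.013 = 0.3489 m/d (same in every zone)
Zone A: v = q/n = 0.3489/0.25 = 1.395 m/d → t_A = 436/1.395 = 312.5 d
Zone B: v = q/n = 0.3489/0.12 = 2.907 m/d → t_B = 194/2.907 = 66.73 d
Total t = 312.5 + 66.73 = 379.2 d
   = 379.2 / 365 = 1.04 yr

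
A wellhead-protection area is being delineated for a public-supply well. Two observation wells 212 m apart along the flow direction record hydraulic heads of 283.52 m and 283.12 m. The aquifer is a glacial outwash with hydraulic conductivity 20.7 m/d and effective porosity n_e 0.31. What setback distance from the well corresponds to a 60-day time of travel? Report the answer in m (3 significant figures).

Hydraulic gradient i = (283.52 − 283.12) / 212 = 0.40 / 212 = 0.001887
Specific discharge q = 20.7 × 0.001887 = 0.03906 m/d
v_s = q/n_e = 0.03906/0.31 = 0.1260 m/d
L = v × T = 0.1260 × 60 = 7.559 m

7.56 m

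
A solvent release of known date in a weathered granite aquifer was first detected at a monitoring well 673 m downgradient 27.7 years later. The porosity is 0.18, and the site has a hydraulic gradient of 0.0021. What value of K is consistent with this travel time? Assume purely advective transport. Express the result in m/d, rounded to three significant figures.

5.71 m/d

t = 27.7 years = 10110 d
v = L / t = 673 / 10110 = 0.06656 m/d
K = v · n / i = 0.06656 × 0.18 / 0.0021 = 5.71 m/d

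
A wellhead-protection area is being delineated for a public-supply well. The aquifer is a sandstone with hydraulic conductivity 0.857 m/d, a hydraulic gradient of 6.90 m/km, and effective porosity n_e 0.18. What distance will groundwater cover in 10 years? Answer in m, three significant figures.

120 m

q = Ki = 0.857 × 0.0069 = 0.005913 m/d
Average linear velocity = 0.005913 / 0.18 = 0.03285 m/d
T = 10 yr × 365 = 3650 d
L = v × T = 0.03285 × 3650 = 119.9 m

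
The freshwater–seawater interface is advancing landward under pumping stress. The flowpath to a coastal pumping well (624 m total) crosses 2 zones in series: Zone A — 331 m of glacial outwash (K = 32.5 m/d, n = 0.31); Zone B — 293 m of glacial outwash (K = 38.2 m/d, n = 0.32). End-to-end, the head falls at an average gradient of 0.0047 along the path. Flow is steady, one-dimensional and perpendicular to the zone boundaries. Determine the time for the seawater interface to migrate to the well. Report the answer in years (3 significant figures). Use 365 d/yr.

Steady 1-D flow in series ⇒ the Darcy flux q is identical in every zone and the zone head losses add (resistances L/K in series).
Σ(L/K) = 331/32.5 + 293/38.2 = 10.18 + 7.670 = 17.85 d
K_eq = L_total / Σ(L/K) = 624 / 17.85 = 34.95 m/d
q = K_eq · i = 34.95 × 0.0047 = 0.1643 m/d (same in every zone)
Zone A: v = q/n = 0.1643/0.31 = 0.5299 m/d → t_A = 331/0.5299 = 624.7 d
Zone B: v = q/n = 0.1643/0.32 = 0.5133 m/d → t_B = 293/0.5133 = 570.8 d
Total t = 624.7 + 570.8 = 1195 d
   = 1195 / 365 = 3.28 yr

3.28 years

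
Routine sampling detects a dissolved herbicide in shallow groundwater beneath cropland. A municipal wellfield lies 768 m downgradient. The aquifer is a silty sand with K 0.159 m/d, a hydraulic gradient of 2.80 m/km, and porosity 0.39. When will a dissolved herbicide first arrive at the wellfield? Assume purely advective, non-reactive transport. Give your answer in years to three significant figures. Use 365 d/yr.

1840 years

Specific discharge q = 0.159 × 0.0028 = 4.452e-4 m/d
Seepage velocity v = q / n = 4.452e-4 / 0.39 = 0.001142 m/d
t = L / v = 768 / 0.001142 = 672800 d
   = 672800 / 365 = 1840 yr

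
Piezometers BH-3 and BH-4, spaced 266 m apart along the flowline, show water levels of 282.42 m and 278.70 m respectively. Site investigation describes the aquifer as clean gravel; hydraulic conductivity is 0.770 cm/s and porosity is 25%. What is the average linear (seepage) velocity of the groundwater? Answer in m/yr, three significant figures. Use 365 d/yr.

Hydraulic gradient i = (282.42 − 278.70) / 266 = 3.72 / 266 = 0.01398
K = 0.770 cm/s × 864 = 665.3 m/d
Specific discharge q = 665.3 × 0.01398 = 9.304 m/d
v_s = q/n_e = 9.304/0.25 = 37.22 m/d
   = 37.22 × 365 = 13600 m/yr

13600 m/yr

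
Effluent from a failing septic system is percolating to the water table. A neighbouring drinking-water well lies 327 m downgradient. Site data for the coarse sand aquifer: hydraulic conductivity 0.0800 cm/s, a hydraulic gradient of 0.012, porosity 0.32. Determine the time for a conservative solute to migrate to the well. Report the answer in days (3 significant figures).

126 days

K = 0.0800 cm/s × 864 = 69.12 m/d
q = Ki = 69.12 × 0.012 = 0.8294 m/d
v_s = q/n_e = 0.8294/0.32 = 2.592 m/d
t = L / v = 327 / 2.592 = 126.2 d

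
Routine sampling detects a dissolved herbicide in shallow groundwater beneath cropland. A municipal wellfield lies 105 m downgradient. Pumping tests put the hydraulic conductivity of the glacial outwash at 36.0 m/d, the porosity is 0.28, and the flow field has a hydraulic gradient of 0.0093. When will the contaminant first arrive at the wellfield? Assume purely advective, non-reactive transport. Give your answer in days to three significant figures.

87.8 days

Darcy flux q = K·i = 36.0 × 0.0093 = 0.3348 m/d
v = Ki/n = 36.0·0.0093/0.28 = 1.196 m/d
t = L / v = 105 / 1.196 = 87.81 d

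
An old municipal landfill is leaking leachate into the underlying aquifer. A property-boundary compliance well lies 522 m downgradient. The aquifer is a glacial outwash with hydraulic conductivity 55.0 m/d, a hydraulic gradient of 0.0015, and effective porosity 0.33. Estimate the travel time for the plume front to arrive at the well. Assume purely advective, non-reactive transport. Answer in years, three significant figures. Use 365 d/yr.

5.72 years

Specific discharge q = 55.0 × 0.0015 = 0.08250 m/d
Average linear velocity = 0.08250 / 0.33 = 0.2500 m/d
t = L / v = 522 / 0.2500 = 2088 d
   = 2088 / 365 = 5.72 yr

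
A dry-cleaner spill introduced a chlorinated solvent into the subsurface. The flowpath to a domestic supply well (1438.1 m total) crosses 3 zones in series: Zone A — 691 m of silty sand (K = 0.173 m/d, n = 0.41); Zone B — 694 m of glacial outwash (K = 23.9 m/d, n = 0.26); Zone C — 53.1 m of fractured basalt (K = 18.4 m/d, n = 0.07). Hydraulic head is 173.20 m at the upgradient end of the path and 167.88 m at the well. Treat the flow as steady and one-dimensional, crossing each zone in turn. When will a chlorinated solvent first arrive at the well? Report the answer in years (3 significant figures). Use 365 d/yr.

Total head drop ΔH = 173.20 − 167.88 = 5.32 m
Steady 1-D flow in series ⇒ the Darcy flux q is identical in every zone and the zone head losses add (resistances L/K in series).
Σ(L/K) = 691/0.173 + 694/23.9 + 53.1/18.4 = 3994 + 29.04 + 2.886 = 4026 d
q = ΔH / Σ(L/K) = 5.32 / 4026 = 0.001321 m/d (same in every zone)
Zone A: v = q/n = 0.001321/0.41 = 0.003223 m/d → t_A = 691/0.003223 = 214400 d
Zone B: v = q/n = 0.001321/0.26 = 0.005082 m/d → t_B = 694/0.005082 = 136600 d
Zone C: v = q/n = 0.001321/0.07 = 0.01888 m/d → t_C = 53.1/0.01888 = 2813 d
Total t = 214400 + 136600 + 2813 = 353800 d
   = 353800 / 365 = 969 yr

969 years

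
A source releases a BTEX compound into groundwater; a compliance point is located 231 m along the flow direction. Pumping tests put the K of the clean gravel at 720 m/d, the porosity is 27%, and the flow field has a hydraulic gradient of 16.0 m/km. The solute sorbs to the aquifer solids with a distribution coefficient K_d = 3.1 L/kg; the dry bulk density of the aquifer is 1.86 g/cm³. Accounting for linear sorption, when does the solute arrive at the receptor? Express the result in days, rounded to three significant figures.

Specific discharge q = 720 × 0.016 = 11.52 m/d
v_s = q/n_e = 11.52/0.27 = 42.67 m/d
Retardation R = 1 + ρ_b·K_d/n = 1 + 1.86×3.1/0.27 = 22.36
Contaminant velocity v_c = v/R = 42.67/22.36 = 1.909 m/d
t = L/v_c = 231/1.909 = 121.0 d

121 days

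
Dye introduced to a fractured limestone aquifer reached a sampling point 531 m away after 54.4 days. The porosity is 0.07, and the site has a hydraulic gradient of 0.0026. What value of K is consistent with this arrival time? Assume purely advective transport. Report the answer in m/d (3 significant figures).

v = L / t = 531 / 54.4 = 9.761 m/d
K = v · n / i = 9.761 × 0.07 / 0.0026 = 263 m/d

263 m/d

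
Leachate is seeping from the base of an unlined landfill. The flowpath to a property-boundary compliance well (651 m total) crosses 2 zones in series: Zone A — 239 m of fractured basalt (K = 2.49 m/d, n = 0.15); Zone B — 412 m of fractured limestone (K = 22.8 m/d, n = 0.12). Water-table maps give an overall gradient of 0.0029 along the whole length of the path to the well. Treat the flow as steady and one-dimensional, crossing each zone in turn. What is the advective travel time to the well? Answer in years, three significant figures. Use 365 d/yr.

For zones in series the flux q is common to all zones; the equivalent conductivity is the harmonic (thickness-weighted) mean, K_eq = L_total / Σ(L_j/K_j).
Σ(L/K) = 239/2.49 + 412/22.8 = 95.98 + 18.07 = 114.1 d
K_eq = L_total / Σ(L/K) = 651 / 114.1 = 5.708 m/d
q = K_eq · i = 5.708 × 0.0029 = 0.01655 m/d (same in every zone)
Zone A: v = q/n = 0.01655/0.15 = 0.1104 m/d → t_A = 239/0.1104 = 2166 d
Zone B: v = q/n = 0.01655/0.12 = 0.1379 m/d → t_B = 412/0.1379 = 2987 d
Total t = 2166 + 2987 = 5153 d
   = 5153 / 365 = 14.1 yr

14.1 years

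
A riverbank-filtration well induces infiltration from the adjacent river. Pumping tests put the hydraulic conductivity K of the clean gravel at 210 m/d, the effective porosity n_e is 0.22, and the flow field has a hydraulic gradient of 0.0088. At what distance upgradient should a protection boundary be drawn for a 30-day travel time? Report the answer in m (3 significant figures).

Darcy flux q = K·i = 210 × 0.0088 = 1.848 m/d
Average linear velocity = 1.848 / 0.22 = 8.400 m/d
L = v × T = 8.400 × 30 = 252.0 m

252 m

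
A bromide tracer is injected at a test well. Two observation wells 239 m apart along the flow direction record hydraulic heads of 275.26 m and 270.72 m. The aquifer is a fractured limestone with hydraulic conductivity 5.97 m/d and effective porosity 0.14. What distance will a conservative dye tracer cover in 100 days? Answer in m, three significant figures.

Hydraulic gradient i = (275.26 − 270.72) / 239 = 4.54 / 239 = 0.01900
q = Ki = 5.97 × 0.01900 = 0.1134 m/d
v = Ki/n = 5.97·0.01900/0.14 = 0.8100 m/d
L = v × T = 0.8100 × 100 = 81.00 m

81.0 m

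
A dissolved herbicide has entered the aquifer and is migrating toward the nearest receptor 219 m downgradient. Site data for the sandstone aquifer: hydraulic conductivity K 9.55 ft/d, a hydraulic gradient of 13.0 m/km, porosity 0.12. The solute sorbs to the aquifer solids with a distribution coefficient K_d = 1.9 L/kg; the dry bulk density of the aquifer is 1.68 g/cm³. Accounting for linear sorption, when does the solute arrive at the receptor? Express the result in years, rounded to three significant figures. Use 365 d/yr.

K = 9.55 ft/d × 0.3048 = 2.911 m/d
Darcy flux q = K·i = 2.911 × 0.013 = 0.03784 m/d
v = Ki/n = 2.911·0.013/0.12 = 0.3153 m/d
Retardation R = 1 + ρ_b·K_d/n = 1 + 1.68×1.9/0.12 = 27.60
Contaminant velocity v_c = v/R = 0.3153/27.60 = 0.01143 m/d
t = L/v_c = 219/0.01143 = 19170 d
   = 19170/365 = 52.5 yr

52.5 years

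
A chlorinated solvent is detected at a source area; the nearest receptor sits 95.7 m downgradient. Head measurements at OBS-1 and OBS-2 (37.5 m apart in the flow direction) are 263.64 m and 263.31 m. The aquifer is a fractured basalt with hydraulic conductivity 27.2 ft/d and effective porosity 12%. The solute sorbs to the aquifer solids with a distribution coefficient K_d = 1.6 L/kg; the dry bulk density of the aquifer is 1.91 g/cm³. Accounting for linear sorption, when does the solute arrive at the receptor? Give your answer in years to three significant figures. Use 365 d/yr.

Hydraulic gradient i = (263.64 − 263.31) / 37.5 = 0.33 / 37.5 = 0.008800
K = 27.2 ft/d × 0.3048 = 8.291 m/d
q = Ki = 8.291 × 0.008800 = 0.07296 m/d
Average linear velocity = 0.07296 / 0.12 = 0.6080 m/d
Retardation R = 1 + ρ_b·K_d/n = 1 + 1.91×1.6/0.12 = 26.47
Contaminant velocity v_c = v/R = 0.6080/26.47 = 0.02297 m/d
t = L/v_c = 95.7/0.02297 = 4166 d
   = 4166/365 = 11.4 yr

11.4 years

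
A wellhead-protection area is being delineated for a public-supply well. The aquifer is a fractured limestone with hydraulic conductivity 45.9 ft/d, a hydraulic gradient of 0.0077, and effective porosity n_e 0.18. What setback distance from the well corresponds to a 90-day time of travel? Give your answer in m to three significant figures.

K = 45.9 ft/d × 0.3048 = 13.99 m/d
q = Ki = 13.99 × 0.0077 = 0.1077 m/d
v_s = q/n_e = 0.1077/0.18 = 0.5985 m/d
L = v × T = 0.5985 × 90 = 53.86 m

53.9 m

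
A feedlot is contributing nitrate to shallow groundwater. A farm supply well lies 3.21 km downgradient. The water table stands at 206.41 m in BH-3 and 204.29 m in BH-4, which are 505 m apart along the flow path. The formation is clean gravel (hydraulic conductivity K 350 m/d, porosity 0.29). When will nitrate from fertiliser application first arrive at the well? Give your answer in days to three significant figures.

Hydraulic gradient i = (206.41 − 204.29) / 505 = 2.12 / 505 = 0.004198
Specific discharge q = 350 × 0.004198 = 1.469 m/d
v_s = q/n_e = 1.469/0.29 = 5.067 m/d
L = 3.21 km = 3210 m
t = L / v = 3210 / 5.067 = 633.6 d

634 days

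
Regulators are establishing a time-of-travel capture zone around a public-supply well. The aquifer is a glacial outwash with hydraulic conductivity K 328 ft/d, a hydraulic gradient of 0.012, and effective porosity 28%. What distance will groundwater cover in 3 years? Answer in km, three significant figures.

4.69 km

K = 328 ft/d × 0.3048 = 99.97 m/d
q = Ki = 99.97 × 0.012 = 1.200 m/d
v_s = q/n_e = 1.200/0.28 = 4.285 m/d
T = 3 yr × 365 = 1095 d
L = v × T = 4.285 × 1095 = 4692 m
   = 4.69 km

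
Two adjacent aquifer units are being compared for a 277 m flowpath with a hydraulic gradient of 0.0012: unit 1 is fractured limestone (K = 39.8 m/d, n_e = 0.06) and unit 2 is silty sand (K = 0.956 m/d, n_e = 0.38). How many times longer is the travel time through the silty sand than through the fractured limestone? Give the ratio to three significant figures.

264

Unit 1 (fractured limestone): v = 39.8×0.0012/0.06 = 0.7960 m/d, t = 277/0.7960 = 348.0 d
Unit 2 (silty sand): v = 0.956×0.0012/0.38 = 0.003019 m/d, t = 277/0.003019 = 91750 d
t(silty sand) / t(fractured limestone) = 91750/348.0 = 264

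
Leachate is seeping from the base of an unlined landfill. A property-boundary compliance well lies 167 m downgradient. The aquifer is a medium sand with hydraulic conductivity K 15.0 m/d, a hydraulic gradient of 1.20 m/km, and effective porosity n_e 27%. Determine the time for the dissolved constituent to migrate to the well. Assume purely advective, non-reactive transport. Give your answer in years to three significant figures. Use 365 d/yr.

6.86 years

Darcy flux q = K·i = 15.0 × 0.0012 = 0.01800 m/d
v = Ki/n = 15.0·0.0012/0.27 = 0.06667 m/d
t = L / v = 167 / 0.06667 = 2505 d
   = 2505 / 365 = 6.86 yr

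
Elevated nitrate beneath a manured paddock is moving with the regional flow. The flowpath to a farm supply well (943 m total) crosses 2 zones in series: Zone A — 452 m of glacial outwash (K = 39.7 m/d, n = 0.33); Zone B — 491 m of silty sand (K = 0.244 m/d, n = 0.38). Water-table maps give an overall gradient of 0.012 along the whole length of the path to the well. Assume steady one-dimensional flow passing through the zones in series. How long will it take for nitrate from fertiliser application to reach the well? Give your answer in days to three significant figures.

60000 days

Continuity: the same q passes through each zone, so ΔH = q·Σ(L_j/K_j) — the zones act as resistances in series.
Σ(L/K) = 452/39.7 + 491/0.244 = 11.39 + 2012 = 2024 d
K_eq = L_total / Σ(L/K) = 943 / 2024 = 0.4660 m/d
q = K_eq · i = 0.4660 × 0.012 = 0.005592 m/d (same in every zone)
Zone A: v = q/n = 0.005592/0.33 = 0.01694 m/d → t_A = 452/0.01694 = 26670 d
Zone B: v = q/n = 0.005592/0.38 = 0.01472 m/d → t_B = 491/0.01472 = 33370 d
Total t = 26670 + 33370 = 60040 d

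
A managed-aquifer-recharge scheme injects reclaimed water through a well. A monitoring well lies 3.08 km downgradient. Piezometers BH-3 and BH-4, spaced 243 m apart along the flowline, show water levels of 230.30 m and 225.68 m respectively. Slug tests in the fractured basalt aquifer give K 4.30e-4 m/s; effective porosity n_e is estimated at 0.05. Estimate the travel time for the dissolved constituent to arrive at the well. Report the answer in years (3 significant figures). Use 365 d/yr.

0.597 years

Hydraulic gradient i = (230.30 − 225.68) / 243 = 4.62 / 243 = 0.01901
K = 4.30e-4 m/s × 86400 s/d = 37.15 m/d
Specific discharge q = 37.15 × 0.01901 = 0.7063 m/d
v = Ki/n = 37.15·0.01901/0.05 = 14.13 m/d
L = 3.08 km = 3080 m
t = L / v = 3080 / 14.13 = 218.0 d
   = 218.0 / 365 = 0.597 yr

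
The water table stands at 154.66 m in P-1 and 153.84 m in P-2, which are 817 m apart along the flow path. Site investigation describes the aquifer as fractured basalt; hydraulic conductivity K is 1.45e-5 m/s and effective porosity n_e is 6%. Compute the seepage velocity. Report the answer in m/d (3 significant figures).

Hydraulic gradient i = (154.66 − 153.84) / 817 = 0.82 / 817 = 0.001004
K = 1.45e-5 m/s × 86400 s/d = 1.253 m/d
q = Ki = 1.253 × 0.001004 = 0.001257 m/d
v_s = q/n_e = 0.001257/0.06 = 0.02096 m/d

0.0210 m/d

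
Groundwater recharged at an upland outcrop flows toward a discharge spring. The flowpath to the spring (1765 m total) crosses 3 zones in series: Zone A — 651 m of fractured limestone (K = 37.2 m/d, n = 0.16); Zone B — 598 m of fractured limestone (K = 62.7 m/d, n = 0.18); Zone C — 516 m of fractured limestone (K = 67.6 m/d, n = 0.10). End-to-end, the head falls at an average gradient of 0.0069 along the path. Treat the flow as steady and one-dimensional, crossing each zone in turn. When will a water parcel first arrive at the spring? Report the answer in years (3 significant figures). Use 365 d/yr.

Steady 1-D flow in series ⇒ the Darcy flux q is identical in every zone and the zone head losses add (resistances L/K in series).
Σ(L/K) = 651/37.2 + 598/62.7 + 516/67.6 = 17.50 + 9.537 + 7.633 = 34.67 d
K_eq = L_total / Σ(L/K) = 1765 / 34.67 = 50.91 m/d
q = K_eq · i = 50.91 × 0.0069 = 0.3513 m/d (same in every zone)
Zone A: v = q/n = 0.3513/0.16 = 2.195 m/d → t_A = 651/2.195 = 296.5 d
Zone B: v = q/n = 0.3513/0.18 = 1.951 m/d → t_B = 598/1.951 = 306.4 d
Zone C: v = q/n = 0.3513/0.10 = 3.513 m/d → t_C = 516/3.513 = 146.9 d
Total t = 296.5 + 306.4 + 146.9 = 749.9 d
   = 749.9 / 365 = 2.05 yr

2.05 years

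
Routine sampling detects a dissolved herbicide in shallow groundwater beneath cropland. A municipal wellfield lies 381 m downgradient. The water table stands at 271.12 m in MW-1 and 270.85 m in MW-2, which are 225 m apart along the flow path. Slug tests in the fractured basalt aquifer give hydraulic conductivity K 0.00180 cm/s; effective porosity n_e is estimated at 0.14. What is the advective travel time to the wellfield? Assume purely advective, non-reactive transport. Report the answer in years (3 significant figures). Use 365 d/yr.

Hydraulic gradient i = (271.12 − 270.85) / 225 = 0.27 / 225 = 0.001200
K = 0.00180 cm/s × 864 = 1.555 m/d
q = Ki = 1.555 × 0.001200 = 0.001866 m/d
Average linear velocity = 0.001866 / 0.14 = 0.01333 m/d
t = L / v = 381 / 0.01333 = 28580 d
   = 28580 / 365 = 78.3 yr

78.3 years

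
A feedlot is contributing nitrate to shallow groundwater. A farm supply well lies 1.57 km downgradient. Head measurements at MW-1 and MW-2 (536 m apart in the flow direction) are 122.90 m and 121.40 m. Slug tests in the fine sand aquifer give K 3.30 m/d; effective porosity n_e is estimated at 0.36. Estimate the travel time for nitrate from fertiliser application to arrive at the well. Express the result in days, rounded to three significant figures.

61200 days

Hydraulic gradient i = (122.90 − 121.40) / 536 = 1.50 / 536 = 0.002799
Darcy flux q = K·i = 3.30 × 0.002799 = 0.009235 m/d
Seepage velocity v = q / n = 0.009235 / 0.36 = 0.02565 m/d
L = 1.57 km = 1570 m
t = L / v = 1570 / 0.02565 = 61200 d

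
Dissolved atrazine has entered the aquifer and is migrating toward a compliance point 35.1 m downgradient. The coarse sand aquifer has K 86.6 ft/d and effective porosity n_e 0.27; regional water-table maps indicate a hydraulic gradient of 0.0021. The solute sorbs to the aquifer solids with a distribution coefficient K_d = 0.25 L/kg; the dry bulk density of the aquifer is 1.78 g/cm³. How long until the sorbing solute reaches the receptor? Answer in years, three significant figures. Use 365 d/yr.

1.24 years

K = 86.6 ft/d × 0.3048 = 26.40 m/d
q = Ki = 26.40 × 0.0021 = 0.05543 m/d
v_s = q/n_e = 0.05543/0.27 = 0.2053 m/d
Retardation R = 1 + ρ_b·K_d/n = 1 + 1.78×0.25/0.27 = 2.648
Contaminant velocity v_c = v/R = 0.2053/2.648 = 0.07753 m/d
t = L/v_c = 35.1/0.07753 = 452.8 d
   = 452.8/365 = 1.24 yr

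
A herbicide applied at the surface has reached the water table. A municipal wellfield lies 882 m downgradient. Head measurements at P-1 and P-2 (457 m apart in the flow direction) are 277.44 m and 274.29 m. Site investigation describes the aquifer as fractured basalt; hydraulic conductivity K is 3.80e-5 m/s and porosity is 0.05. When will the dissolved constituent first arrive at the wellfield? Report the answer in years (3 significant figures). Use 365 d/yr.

Hydraulic gradient i = (277.44 − 274.29) / 457 = 3.15 / 457 = 0.006893
K = 3.80e-5 m/s × 86400 s/d = 3.283 m/d
q = Ki = 3.283 × 0.006893 = 0.02263 m/d
v = Ki/n = 3.283·0.006893/0.05 = 0.4526 m/d
t = L / v = 882 / 0.4526 = 1949 d
   = 1949 / 365 = 5.34 yr

5.34 years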